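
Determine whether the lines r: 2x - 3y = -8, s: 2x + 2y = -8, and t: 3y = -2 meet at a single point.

Intersecting r and s: solving the 2×2 system gives (x, y) = (-4, 0).
Substitute into t: (0)(-4) + (3)(0) = 0.
But t requires -2 ≠ 0, so the three lines have no common point.

No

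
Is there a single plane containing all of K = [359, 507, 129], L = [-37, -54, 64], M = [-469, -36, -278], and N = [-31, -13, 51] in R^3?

With K as base: KL = (-396, -561, -65), KM = (-828, -543, -407), KN = (-390, -520, -78).
KM × KN = (-169286, 94146, 218790).
KL · (KM × KN) = 0.
The scalar triple product vanishes, so the four points are coplanar.

Yes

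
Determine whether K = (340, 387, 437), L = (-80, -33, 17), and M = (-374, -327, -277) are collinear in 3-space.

Yes

KL = (-420, -420, -420), KM = (-714, -714, -714).
KL × KM = (0, 0, 0).
The cross product vanishes, so the three points are collinear.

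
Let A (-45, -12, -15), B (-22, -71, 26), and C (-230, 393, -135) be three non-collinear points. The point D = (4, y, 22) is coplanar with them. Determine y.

-121

A normal to the plane is n = AB × AC = (-9525, -4825, -1600).
D lies in the plane iff n · AD = 0.
This gives (-4825)y + (-583825) = 0, so y = -121.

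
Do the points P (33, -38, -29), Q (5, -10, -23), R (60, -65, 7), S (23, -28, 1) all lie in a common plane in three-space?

Yes

With P as base: PQ = (-28, 28, 6), PR = (27, -27, 36), PS = (-10, 10, 30).
PR × PS = (-1170, -1170, 0).
PQ · (PR × PS) = 0.
The scalar triple product vanishes, so the four points are coplanar.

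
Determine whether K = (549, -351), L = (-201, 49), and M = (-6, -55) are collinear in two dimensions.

Yes

KL = (-750, 400), KM = (-555, 296).
Checking proportionality: KM = 37/50·KL, so the vectors are parallel and the points are collinear.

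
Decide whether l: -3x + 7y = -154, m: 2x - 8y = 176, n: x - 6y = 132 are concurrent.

Yes

Lines aᵢx + bᵢy = cᵢ with pairwise distinct directions are concurrent exactly when det[aᵢ bᵢ cᵢ] = 0.
Here the determinant is 0.
It vanishes, so the lines are concurrent at (0, -22).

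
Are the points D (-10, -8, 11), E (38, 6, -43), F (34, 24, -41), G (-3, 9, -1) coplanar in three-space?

The four points are coplanar iff the 3×3 determinant with rows DE, DF, DG is zero.
Rows: (48, 14, -54), (44, 32, -52), (7, 17, -12).
Expanding along the first row: (48)(500) − (14)(-164) + (-54)(524) = -2000.
Nonzero ⇒ not coplanar.

No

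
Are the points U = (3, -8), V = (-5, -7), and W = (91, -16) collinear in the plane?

No

UV = (-8, 1), UW = (88, -8).
If collinear, UW would be a scalar multiple of UV. But (-8)·(-8) ≠ (1)·(88) (difference -24), so they are not parallel; the points are not collinear.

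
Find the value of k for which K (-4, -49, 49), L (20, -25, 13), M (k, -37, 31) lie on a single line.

8

Collinearity requires KL × KM = 0; each component is linear in k.
The y-component gives (-36)k + (288) = 0, so k = 8.
The remaining components then also vanish.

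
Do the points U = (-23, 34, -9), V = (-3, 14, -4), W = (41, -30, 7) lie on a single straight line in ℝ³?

UV = (20, -20, 5), UW = (64, -64, 16).
UV × UW = (0, 0, 0).
The cross product vanishes, so the three points are collinear.

Yes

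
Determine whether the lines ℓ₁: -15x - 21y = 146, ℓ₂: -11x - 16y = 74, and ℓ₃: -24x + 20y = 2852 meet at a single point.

No

Intersecting ℓ₁ and ℓ₂: solving the 2×2 system gives (x, y) = (-782/9, 496/9).
Substitute into ℓ₃: (-24)(-782/9) + (20)(496/9) = 28688/9.
But ℓ₃ requires 2852 ≠ 28688/9, so the three lines have no common point.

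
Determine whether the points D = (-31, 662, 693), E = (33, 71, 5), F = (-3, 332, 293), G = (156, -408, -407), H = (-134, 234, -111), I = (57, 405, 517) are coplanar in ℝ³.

The plane through D, E, F has normal n = DE × DF = (9360, 6336, -4572) and equation n·P = 735876.
Checking the remaining points: n·G = 735876, n·H = 735876, n·I = 735876.
All equal 735876, so all 6 points lie in one plane.

Yes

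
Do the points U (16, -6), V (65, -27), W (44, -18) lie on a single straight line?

Yes

UV = (49, -21), UW = (28, -12).
det[UV; UW] = (49)(-12) − (-21)(28) = 0.
The determinant is zero, so the points are collinear.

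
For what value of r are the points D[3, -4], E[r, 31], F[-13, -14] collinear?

Collinearity: (E − D) must be parallel to (F − D) = (-16, -10).
Cross-multiplying the components: (r − 3)·(-10) = (35)·(-16).
Solving gives r = 59.

59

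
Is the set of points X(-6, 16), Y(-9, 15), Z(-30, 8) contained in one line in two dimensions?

Yes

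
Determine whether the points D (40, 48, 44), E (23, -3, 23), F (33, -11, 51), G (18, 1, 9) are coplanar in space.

Yes

The four points are coplanar iff the 3×3 determinant with rows DE, DF, DG is zero.
Rows: (-17, -51, -21), (-7, -59, 7), (-22, -47, -35).
Expanding along the first row: (-17)(2394) − (-51)(399) + (-21)(-969) = 0.
Zero determinant ⇒ coplanar.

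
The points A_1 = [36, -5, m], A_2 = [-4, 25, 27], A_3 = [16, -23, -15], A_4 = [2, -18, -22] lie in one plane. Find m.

The points are coplanar iff A_1A_2 · (A_1A_3 × A_1A_4) = 0.
Expanding, this is linear in m: (572)m + (-15444) = 0.
So m = 27.

27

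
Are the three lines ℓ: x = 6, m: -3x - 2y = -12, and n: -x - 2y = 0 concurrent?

Yes

Intersecting ℓ and m: solving the 2×2 system gives (x, y) = (6, -3).
Substitute into n: (-1)(6) + (-2)(-3) = 0.
This equals 0, so (6, -3) lies on all three lines and they are concurrent.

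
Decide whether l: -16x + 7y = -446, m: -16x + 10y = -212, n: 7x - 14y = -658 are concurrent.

Intersecting l and m: solving the 2×2 system gives (x, y) = (62, 78).
Substitute into n: (7)(62) + (-14)(78) = -658.
This equals -658, so (62, 78) lies on all three lines and they are concurrent.

Yes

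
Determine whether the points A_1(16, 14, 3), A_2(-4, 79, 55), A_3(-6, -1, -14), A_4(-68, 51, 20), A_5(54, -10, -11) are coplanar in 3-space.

No

The plane through A_1, A_2, A_3 has normal n = A_1A_2 × A_1A_3 = (-325, -1484, 1730) and equation n·P = -20786.
Checking the remaining points: n·A_4 = -18984, n·A_5 = -21740.
Since n·A_4 = -18984 ≠ -20786, A_4 is off the plane and the points are not all coplanar.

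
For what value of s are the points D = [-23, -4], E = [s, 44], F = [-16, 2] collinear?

33

Collinearity: (E − D) must be parallel to (F − D) = (7, 6).
Cross-multiplying the components: (s − (-23))·(6) = (48)·(7).
Solving gives s = 33.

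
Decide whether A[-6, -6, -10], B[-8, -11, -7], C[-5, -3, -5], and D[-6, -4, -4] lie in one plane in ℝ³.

A normal to the plane through A, B, C is n = AB × AC = (-34, 13, -1).
The plane has equation n·P = 136. For D: n·D = 156.
156 ≠ 136, so D is off the plane.

No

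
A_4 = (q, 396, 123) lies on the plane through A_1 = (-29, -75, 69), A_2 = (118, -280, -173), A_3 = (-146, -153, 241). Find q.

-38

A normal to the plane is n = A_1A_2 × A_1A_3 = (-54136, 3030, -35451).
A_4 lies in the plane iff n · A_1A_4 = 0.
This gives (-54136)q + (-2057168) = 0, so q = -38.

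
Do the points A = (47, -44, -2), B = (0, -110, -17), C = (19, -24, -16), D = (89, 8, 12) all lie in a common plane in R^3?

Yes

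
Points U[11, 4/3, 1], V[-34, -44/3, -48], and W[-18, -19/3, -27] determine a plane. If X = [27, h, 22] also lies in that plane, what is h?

The plane through U, V, W has equation (217/3)x + 161y − 119z = 2674/3.
Substituting X: (161)h + (-665) = 2674/3, so h = 29/3.

29/3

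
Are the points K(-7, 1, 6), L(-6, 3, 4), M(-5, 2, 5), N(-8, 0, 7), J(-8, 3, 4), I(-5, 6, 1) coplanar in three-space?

Yes

The plane through K, L, M has normal n = KL × KM = (0, -3, -3) and equation n·P = -21.
Checking the remaining points: n·N = -21, n·J = -21, n·I = -21.
All equal -21, so all 6 points lie in one plane.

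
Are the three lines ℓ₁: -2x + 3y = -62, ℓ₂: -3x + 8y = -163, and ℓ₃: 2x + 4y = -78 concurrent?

Yes

Intersecting ℓ₁ and ℓ₂: solving the 2×2 system gives (x, y) = (1, -20).
Substitute into ℓ₃: (2)(1) + (4)(-20) = -78.
This equals -78, so (1, -20) lies on all three lines and they are concurrent.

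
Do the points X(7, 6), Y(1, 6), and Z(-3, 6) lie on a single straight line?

Yes

XY = (-6, 0), XZ = (-10, 0).
det[XY; XZ] = (-6)(0) − (0)(-10) = 0.
The determinant is zero, so the points are collinear.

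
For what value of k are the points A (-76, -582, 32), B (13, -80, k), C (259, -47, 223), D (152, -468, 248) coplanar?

-41

Normal to plane ACD: n = (93786, -28812, -83790); plane equation n·P = 6959568.
Requiring n·B = 6959568: (-83790)k + (3524178) = 6959568.
So k = -41.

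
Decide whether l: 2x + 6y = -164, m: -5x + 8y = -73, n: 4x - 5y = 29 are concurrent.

Yes

Lines aᵢx + bᵢy = cᵢ with pairwise distinct directions are concurrent exactly when det[aᵢ bᵢ cᵢ] = 0.
Here the determinant is 0.
It vanishes, so the lines are concurrent at (-19, -21).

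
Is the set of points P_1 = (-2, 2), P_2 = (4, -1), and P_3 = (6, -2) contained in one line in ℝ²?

Yes

P_1P_2 = (6, -3), P_1P_3 = (8, -4).
Checking proportionality: P_1P_3 = 4/3·P_1P_2, so the vectors are parallel and the points are collinear.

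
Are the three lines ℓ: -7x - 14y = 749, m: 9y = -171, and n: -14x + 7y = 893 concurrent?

The three lines meet at one point iff the augmented coefficient matrix [aᵢ bᵢ cᵢ] has rank < 3, i.e. its determinant vanishes.
Here the determinant is -3780.
Nonzero, so no common point exists.

No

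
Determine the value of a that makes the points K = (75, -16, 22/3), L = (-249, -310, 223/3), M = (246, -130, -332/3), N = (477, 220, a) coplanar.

Normal to plane KLM: n = (42330, -26775, 87210); plane equation n·P = 4242690.
Requiring n·N = 4242690: (87210)a + (14300910) = 4242690.
So a = -346/3.

-346/3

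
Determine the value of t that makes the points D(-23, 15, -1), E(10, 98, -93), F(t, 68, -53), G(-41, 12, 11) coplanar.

-15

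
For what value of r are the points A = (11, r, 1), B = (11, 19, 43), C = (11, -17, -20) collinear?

-5

Direction BC = (0, -36, -63). From the z-coordinate of A, the parameter along the line is τ = (1 − 43)/(-63) = 2/3.
Then r = 19 + 2/3·(-36) = -5.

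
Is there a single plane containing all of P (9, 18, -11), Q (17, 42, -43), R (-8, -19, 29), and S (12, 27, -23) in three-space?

The four points are coplanar iff the 3×3 determinant with rows PQ, PR, PS is zero.
Rows: (8, 24, -32), (-17, -37, 40), (3, 9, -12).
Expanding along the first row: (8)(84) − (24)(84) + (-32)(-42) = 0.
Zero determinant ⇒ coplanar.

Yes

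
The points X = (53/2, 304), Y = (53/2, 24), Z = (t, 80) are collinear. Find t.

53/2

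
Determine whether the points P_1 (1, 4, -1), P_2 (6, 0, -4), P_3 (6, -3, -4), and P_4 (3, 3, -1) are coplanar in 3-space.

No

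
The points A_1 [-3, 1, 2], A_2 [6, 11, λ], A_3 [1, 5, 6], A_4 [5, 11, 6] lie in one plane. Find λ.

9

Coplanarity ⇔ det[A_1A_2; A_1A_3; A_1A_4] = 0.
Expanding, this is linear in λ: (8)λ + (-72) = 0.
So λ = 9.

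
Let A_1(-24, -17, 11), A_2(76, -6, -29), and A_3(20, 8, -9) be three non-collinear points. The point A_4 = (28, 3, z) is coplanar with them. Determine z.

-23/2

Coplanarity requires A_1A_2 · (A_1A_3 × A_1A_4) = 0.
A_1A_2 = (100, 11, -40), A_1A_3 = (44, 25, -20); the triple product is linear in z with coefficient 2016 and constant term 23184.
Setting it to zero: z = -23/2.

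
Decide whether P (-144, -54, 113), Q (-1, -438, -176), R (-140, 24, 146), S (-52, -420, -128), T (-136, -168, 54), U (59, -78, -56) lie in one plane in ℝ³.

Yes

The plane through P, Q, R has normal n = PQ × PR = (9870, -5875, 12690) and equation n·X = 329940.
Checking the remaining points: n·S = 329940, n·T = 329940, n·U = 329940.
All equal 329940, so all 6 points lie in one plane.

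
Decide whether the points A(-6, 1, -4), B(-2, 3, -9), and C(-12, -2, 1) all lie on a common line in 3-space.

No

AB = (4, 2, -5), AC = (-6, -3, 5).
Comparing components 2 and 3: (2)(5) − (-5)(-3) = -5 ≠ 0, so AB and AC are not parallel and the points are not collinear.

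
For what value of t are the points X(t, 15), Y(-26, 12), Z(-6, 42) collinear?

The three points are collinear iff det[XY; XZ] = 0.
This determinant is linear in t: (-30)t + (-720) = 0, so t = -24.

-24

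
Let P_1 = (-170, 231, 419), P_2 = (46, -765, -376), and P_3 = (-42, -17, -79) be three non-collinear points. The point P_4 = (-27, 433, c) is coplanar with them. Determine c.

-175

The plane through P_1, P_2, P_3 has equation 298848x + 5808y + 73920z = -18490032.
Substituting P_4: (73920)c + (-5554032) = -18490032, so c = -175.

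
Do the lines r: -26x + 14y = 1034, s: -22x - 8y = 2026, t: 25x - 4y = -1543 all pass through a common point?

Yes

Intersecting r and s: solving the 2×2 system gives (x, y) = (-71, -58).
Substitute into t: (25)(-71) + (-4)(-58) = -1543.
This equals -1543, so (-71, -58) lies on all three lines and they are concurrent.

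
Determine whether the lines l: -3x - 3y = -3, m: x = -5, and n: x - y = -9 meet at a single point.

No

Lines aᵢx + bᵢy = cᵢ with pairwise distinct directions are concurrent exactly when det[aᵢ bᵢ cᵢ] = 0.
Here the determinant is 6.
Nonzero, so no common point exists.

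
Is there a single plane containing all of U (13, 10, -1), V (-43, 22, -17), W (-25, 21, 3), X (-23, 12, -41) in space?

Yes

A normal to the plane through U, V, W is n = UV × UW = (224, 832, -160).
The plane has equation n·P = 11392. For X: n·X = 11392.
Equal, so X lies in the plane and all four are coplanar.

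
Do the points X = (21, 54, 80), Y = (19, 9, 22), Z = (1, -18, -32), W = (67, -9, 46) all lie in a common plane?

The four points are coplanar iff the 3×3 determinant with rows XY, XZ, XW is zero.
Rows: (-2, -45, -58), (-20, -72, -112), (46, -63, -34).
Expanding along the first row: (-2)(-4608) − (-45)(5832) + (-58)(4572) = 6480.
Nonzero ⇒ not coplanar.

No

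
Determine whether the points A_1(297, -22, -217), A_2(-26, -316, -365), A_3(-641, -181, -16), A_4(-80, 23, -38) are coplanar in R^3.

The four points are coplanar iff the 3×3 determinant with rows A_1A_2, A_1A_3, A_1A_4 is zero.
Rows: (-323, -294, -148), (-938, -159, 201), (-377, 45, 179).
Expanding along the first row: (-323)(-37506) − (-294)(-92125) + (-148)(-102153) = 148332.
Nonzero ⇒ not coplanar.

No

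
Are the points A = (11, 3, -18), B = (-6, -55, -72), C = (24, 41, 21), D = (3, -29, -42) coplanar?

No

The four points are coplanar iff the 3×3 determinant with rows AB, AC, AD is zero.
Rows: (-17, -58, -54), (13, 38, 39), (-8, -32, -24).
Expanding along the first row: (-17)(336) − (-58)(0) + (-54)(-112) = 336.
Nonzero ⇒ not coplanar.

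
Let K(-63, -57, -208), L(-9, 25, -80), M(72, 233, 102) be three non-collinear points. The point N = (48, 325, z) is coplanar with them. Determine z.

30

Coplanarity requires KL · (KM × KN) = 0.
KL = (54, 82, 128), KM = (135, 290, 310); the triple product is linear in z with coefficient 4590 and constant term -137700.
Setting it to zero: z = 30.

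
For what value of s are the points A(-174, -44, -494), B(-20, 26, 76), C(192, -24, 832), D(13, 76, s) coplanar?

205

Coplanarity ⇔ det[AB; AC; AD] = 0.
Expanding, this is linear in s: (-22540)s + (4620700) = 0.
So s = 205.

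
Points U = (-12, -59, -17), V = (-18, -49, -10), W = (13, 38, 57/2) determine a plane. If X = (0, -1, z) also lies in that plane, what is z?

A normal to the plane is n = UV × UW = (-224, 448, -832).
X lies in the plane iff n · UX = 0.
This gives (-832)z + (9152) = 0, so z = 11.

11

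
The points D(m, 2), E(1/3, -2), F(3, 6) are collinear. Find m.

The three points are collinear iff det[DE; DF] = 0.
This determinant is linear in m: (-8)m + (40/3) = 0, so m = 5/3.

5/3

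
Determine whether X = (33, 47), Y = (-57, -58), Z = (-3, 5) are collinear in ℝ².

XY = (-90, -105), XZ = (-36, -42).
det[XY; XZ] = (-90)(-42) − (-105)(-36) = 0.
The determinant is zero, so the points are collinear.

Yes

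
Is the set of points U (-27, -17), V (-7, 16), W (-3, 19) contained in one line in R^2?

No

UV = (20, 33), UW = (24, 36).
Twice the signed area of △UVW is (20)(36) − (33)(24) = -72.
The area is nonzero, so the three points are not collinear.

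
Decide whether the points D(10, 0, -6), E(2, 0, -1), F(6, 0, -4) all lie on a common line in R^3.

DE = (-8, 0, 5), DF = (-4, 0, 2).
DE × DF = (0, -4, 0).
The cross product is nonzero, so the points do not lie on one line.

No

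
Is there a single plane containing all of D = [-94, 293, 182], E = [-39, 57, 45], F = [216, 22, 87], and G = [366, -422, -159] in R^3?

A normal to the plane through D, E, F is n = DE × DF = (-14707, -37245, 58255).
The plane has equation n·P = 1072083. For G: n·G = 1072083.
Equal, so G lies in the plane and all four are coplanar.

Yes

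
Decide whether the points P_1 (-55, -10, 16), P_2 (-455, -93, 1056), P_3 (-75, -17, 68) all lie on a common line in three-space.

P_1P_2 = (-400, -83, 1040), P_1P_3 = (-20, -7, 52).
Comparing components 2 and 3: (-83)(52) − (1040)(-7) = 2964 ≠ 0, so P_1P_2 and P_1P_3 are not parallel and the points are not collinear.

No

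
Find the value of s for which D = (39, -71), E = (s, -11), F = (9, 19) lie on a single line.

The three points are collinear iff det[DE; DF] = 0.
This determinant is linear in s: (90)s + (-1710) = 0, so s = 19.

19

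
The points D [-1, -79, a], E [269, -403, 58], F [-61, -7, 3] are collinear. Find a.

13

Collinearity requires DE × DF = 0; each component is linear in a.
The x-component gives (396)a + (-5148) = 0, so a = 13.
The remaining components then also vanish.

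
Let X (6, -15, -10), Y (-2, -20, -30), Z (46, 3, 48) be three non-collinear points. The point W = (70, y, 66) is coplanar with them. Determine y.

11

Coplanarity requires XY · (XZ × XW) = 0.
XY = (-8, -5, -20), XZ = (40, 18, 58); the triple product is linear in y with coefficient -336 and constant term 3696.
Setting it to zero: y = 11.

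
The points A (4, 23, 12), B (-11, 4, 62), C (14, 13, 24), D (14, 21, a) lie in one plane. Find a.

8

Coplanarity ⇔ det[AB; AC; AD] = 0.
Expanding, this is linear in a: (340)a + (-2720) = 0.
So a = 8.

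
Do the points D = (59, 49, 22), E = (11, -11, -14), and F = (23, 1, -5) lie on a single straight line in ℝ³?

No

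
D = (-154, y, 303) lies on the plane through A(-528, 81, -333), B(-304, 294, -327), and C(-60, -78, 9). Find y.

-711

A normal to the plane is n = AB × AC = (73800, -73800, -135300).
D lies in the plane iff n · AD = 0.
This gives (-73800)y + (-52471800) = 0, so y = -711.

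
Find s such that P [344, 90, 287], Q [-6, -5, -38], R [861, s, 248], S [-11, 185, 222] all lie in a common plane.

-145

The points are coplanar iff PQ · (PR × PS) = 0.
Expanding, this is linear in s: (-92625)s + (-13430625) = 0.
So s = -145.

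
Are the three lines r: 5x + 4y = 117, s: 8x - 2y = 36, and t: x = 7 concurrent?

No

The three lines meet at one point iff the augmented coefficient matrix [aᵢ bᵢ cᵢ] has rank < 3, i.e. its determinant vanishes.
Here the determinant is 84.
Nonzero, so no common point exists.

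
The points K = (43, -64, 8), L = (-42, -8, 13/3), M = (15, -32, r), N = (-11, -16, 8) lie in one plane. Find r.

Coplanarity ⇔ det[KL; KM; KN] = 0.
Expanding, this is linear in r: (1056)r + (-9856) = 0.
So r = 28/3.

28/3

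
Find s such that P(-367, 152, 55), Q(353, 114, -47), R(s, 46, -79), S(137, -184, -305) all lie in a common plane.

13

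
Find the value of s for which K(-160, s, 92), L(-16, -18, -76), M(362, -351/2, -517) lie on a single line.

Collinearity requires KL × KM = 0; each component is linear in s.
The x-component gives (441)s + (-18522) = 0, so s = 42.
The remaining components then also vanish.

42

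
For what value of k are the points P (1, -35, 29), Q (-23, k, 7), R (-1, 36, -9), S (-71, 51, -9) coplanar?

11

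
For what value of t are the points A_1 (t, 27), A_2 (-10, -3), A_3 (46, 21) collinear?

Collinearity: (A_1 − A_2) must be parallel to (A_3 − A_2) = (56, 24).
Cross-multiplying the components: (t − (-10))·(24) = (30)·(56).
Solving gives t = 60.

60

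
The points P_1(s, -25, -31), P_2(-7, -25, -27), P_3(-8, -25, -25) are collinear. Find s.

Collinearity requires P_1P_2 × P_1P_3 = 0; each component is linear in s.
The y-component gives (2)s + (10) = 0, so s = -5.
The remaining components then also vanish.

-5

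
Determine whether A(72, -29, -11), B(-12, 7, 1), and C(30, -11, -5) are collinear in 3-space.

Yes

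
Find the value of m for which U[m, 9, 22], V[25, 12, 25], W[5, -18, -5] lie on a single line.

Direction VW = (-20, -30, -30). From the y-coordinate of U, the parameter along the line is τ = (9 − 12)/(-30) = 1/10.
Then m = 25 + 1/10·(-20) = 23.

23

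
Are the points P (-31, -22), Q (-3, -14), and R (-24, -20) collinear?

Yes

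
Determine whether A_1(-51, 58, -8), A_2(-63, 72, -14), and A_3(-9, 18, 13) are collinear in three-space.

A_1A_2 = (-12, 14, -6), A_1A_3 = (42, -40, 21).
Comparing components 2 and 3: (14)(21) − (-6)(-40) = 54 ≠ 0, so A_1A_2 and A_1A_3 are not parallel and the points are not collinear.

No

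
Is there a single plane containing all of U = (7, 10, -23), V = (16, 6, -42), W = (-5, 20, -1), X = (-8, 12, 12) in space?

Yes

With U as base: UV = (9, -4, -19), UW = (-12, 10, 22), UX = (-15, 2, 35).
UW × UX = (306, 90, 126).
UV · (UW × UX) = 0.
The scalar triple product vanishes, so the four points are coplanar.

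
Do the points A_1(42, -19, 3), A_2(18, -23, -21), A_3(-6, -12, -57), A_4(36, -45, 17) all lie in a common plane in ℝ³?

Yes

A normal to the plane through A_1, A_2, A_3 is n = A_1A_2 × A_1A_3 = (408, -288, -360).
The plane has equation n·P = 21528. For A_4: n·A_4 = 21528.
Equal, so A_4 lies in the plane and all four are coplanar.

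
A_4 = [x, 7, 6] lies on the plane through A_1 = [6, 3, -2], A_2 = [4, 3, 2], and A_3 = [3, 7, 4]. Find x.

A normal to the plane is n = A_1A_2 × A_1A_3 = (-16, 0, -8).
A_4 lies in the plane iff n · A_1A_4 = 0.
This gives (-16)x + (32) = 0, so x = 2.

2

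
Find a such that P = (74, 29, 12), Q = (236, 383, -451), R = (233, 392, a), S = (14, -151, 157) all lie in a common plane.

-434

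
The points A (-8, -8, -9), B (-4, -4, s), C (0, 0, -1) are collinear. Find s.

-5

Direction AC = (8, 8, 8). From the x-coordinate of B, the parameter along the line is τ = (-4 − (-8))/8 = 1/2.
Then s = (-9) + 1/2·(8) = -5.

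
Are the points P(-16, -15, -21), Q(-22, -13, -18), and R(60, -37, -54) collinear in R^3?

PQ = (-6, 2, 3), PR = (76, -22, -33).
PQ × PR = (0, 30, -20).
The cross product is nonzero, so the points do not lie on one line.

No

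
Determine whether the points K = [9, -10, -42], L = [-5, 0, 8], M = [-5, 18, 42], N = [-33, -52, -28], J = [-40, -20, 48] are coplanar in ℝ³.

Yes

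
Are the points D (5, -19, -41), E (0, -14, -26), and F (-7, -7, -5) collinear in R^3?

Yes

DE = (-5, 5, 15), DF = (-12, 12, 36).
DE × DF = (0, 0, 0).
The cross product vanishes, so the three points are collinear.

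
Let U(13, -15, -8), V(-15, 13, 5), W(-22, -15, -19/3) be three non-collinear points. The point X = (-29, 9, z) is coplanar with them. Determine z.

4

Coplanarity requires UV · (UW × UX) = 0.
UV = (-28, 28, 13), UW = (-35, 0, 5/3); the triple product is linear in z with coefficient 980 and constant term -3920.
Setting it to zero: z = 4.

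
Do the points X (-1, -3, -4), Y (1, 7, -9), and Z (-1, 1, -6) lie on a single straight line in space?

No

XY = (2, 10, -5), XZ = (0, 4, -2).
Comparing components 3 and 1: (-5)(0) − (2)(-2) = 4 ≠ 0, so XY and XZ are not parallel and the points are not collinear.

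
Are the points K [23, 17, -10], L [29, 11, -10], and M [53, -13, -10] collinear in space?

Yes

KL = (6, -6, 0), KM = (30, -30, 0).
KL × KM = (0, 0, 0).
The cross product vanishes, so the three points are collinear.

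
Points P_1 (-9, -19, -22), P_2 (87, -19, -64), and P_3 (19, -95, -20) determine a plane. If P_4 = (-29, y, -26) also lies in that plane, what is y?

49

A normal to the plane is n = P_1P_2 × P_1P_3 = (-3192, -1368, -7296).
P_4 lies in the plane iff n · P_1P_4 = 0.
This gives (-1368)y + (67032) = 0, so y = 49.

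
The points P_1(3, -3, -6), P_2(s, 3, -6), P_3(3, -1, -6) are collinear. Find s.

3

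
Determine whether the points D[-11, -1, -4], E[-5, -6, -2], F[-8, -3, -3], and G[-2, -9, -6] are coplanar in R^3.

No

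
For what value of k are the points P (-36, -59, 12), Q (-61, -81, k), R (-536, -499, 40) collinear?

67/5

Direction PR = (-500, -440, 28). From the x-coordinate of Q, the parameter along the line is τ = (-61 − (-36))/(-500) = 1/20.
Then k = 12 + 1/20·(28) = 67/5.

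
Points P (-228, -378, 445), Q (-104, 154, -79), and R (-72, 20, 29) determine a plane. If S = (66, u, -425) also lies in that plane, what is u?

Coplanarity requires PQ · (PR × PS) = 0.
PQ = (124, 532, -524), PR = (156, 398, -416); the triple product is linear in u with coefficient -30160 and constant term 14114880.
Setting it to zero: u = 468.

468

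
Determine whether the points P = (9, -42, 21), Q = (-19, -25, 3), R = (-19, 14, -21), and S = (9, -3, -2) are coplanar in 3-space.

With P as base: PQ = (-28, 17, -18), PR = (-28, 56, -42), PS = (0, 39, -23).
PR × PS = (350, -644, -1092).
PQ · (PR × PS) = -1092.
Since -1092 ≠ 0, the four points are not coplanar.

No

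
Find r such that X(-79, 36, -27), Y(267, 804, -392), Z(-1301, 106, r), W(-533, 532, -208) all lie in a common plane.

The points are coplanar iff XY · (XZ × XW) = 0.
Expanding, this is linear in r: (-520288)r + (21331808) = 0.
So r = 41.

41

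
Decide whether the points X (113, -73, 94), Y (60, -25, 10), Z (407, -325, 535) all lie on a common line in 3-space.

No

XY = (-53, 48, -84), XZ = (294, -252, 441).
XY × XZ = (0, -1323, -756).
The cross product is nonzero, so the points do not lie on one line.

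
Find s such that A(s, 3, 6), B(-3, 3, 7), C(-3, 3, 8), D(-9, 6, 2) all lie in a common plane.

-3

The points are coplanar iff AB · (AC × AD) = 0.
Expanding, this is linear in s: (3)s + (9) = 0.
So s = -3.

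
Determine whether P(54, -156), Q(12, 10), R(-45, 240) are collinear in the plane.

PQ = (-42, 166), PR = (-99, 396).
Twice the signed area of △PQR is (-42)(396) − (166)(-99) = -198.
The area is nonzero, so the three points are not collinear.

No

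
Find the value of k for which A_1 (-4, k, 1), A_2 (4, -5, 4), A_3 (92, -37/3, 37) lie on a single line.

Collinearity requires A_1A_2 × A_1A_3 = 0; each component is linear in k.
The x-component gives (-33)k + (-143) = 0, so k = -13/3.
The remaining components then also vanish.

-13/3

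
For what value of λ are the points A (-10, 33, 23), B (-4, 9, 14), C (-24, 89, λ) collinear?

44

Direction AB = (6, -24, -9). From the x-coordinate of C, the parameter along the line is τ = (-24 − (-10))/6 = -7/3.
Then λ = 23 + (-7/3)·(-9) = 44.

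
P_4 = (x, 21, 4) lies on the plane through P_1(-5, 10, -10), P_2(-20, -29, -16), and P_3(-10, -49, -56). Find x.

Coplanarity requires P_1P_2 · (P_1P_3 × P_1P_4) = 0.
P_1P_2 = (-15, -39, -6), P_1P_3 = (-5, -59, -46); the triple product is linear in x with coefficient 1440 and constant term 9600.
Setting it to zero: x = -20/3.

-20/3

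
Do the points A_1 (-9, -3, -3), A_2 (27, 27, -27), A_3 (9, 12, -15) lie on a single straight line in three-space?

A_1A_2 = (36, 30, -24), A_1A_3 = (18, 15, -12).
Each component of A_1A_3 is 1/2 times the corresponding component of A_1A_2, so A_1A_3 = 1/2·A_1A_2 and the points are collinear.

Yes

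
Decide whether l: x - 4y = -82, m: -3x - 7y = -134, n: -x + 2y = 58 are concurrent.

The three lines meet at one point iff the augmented coefficient matrix [aᵢ bᵢ cᵢ] has rank < 3, i.e. its determinant vanishes.
Here the determinant is -304.
Nonzero, so no common point exists.

No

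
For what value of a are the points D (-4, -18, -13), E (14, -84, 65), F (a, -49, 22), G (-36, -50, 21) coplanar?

-13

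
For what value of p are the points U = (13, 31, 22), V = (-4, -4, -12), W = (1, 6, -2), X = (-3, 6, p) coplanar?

-10

Normal to plane UVW: n = (-10, 0, 5); plane equation n·P = -20.
Requiring n·X = -20: (5)p + (30) = -20.
So p = -10.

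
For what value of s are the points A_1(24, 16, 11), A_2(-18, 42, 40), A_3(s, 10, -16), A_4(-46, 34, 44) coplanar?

98

Normal to plane A_1A_2A_4: n = (336, -644, 1064); plane equation n·P = 9464.
Requiring n·A_3 = 9464: (336)s + (-23464) = 9464.
So s = 98.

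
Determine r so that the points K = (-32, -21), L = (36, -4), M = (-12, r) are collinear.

The three points are collinear iff det[KL; KM] = 0.
This determinant is linear in r: (68)r + (1088) = 0, so r = -16.

-16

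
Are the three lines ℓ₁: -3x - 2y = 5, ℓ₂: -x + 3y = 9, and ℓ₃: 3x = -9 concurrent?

Lines aᵢx + bᵢy = cᵢ with pairwise distinct directions are concurrent exactly when det[aᵢ bᵢ cᵢ] = 0.
Here the determinant is 0.
It vanishes, so the lines are concurrent at (-3, 2).

Yes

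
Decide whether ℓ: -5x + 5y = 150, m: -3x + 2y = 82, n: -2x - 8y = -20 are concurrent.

Yes

Lines aᵢx + bᵢy = cᵢ with pairwise distinct directions are concurrent exactly when det[aᵢ bᵢ cᵢ] = 0.
Here the determinant is 0.
It vanishes, so the lines are concurrent at (-22, 8).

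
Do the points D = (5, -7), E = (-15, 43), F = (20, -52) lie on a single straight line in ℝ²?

No

DE = (-20, 50), DF = (15, -45).
det[DE; DF] = (-20)(-45) − (50)(15) = 150.
The determinant is nonzero, so they are not collinear.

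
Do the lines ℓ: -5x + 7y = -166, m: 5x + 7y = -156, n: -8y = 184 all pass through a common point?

Intersecting ℓ and m: solving the 2×2 system gives (x, y) = (1, -23).
Substitute into n: (0)(1) + (-8)(-23) = 184.
This equals 184, so (1, -23) lies on all three lines and they are concurrent.

Yes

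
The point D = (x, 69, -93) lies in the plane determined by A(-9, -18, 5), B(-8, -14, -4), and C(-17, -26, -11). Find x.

30

A normal to the plane is n = AB × AC = (-136, 88, 24).
D lies in the plane iff n · AD = 0.
This gives (-136)x + (4080) = 0, so x = 30.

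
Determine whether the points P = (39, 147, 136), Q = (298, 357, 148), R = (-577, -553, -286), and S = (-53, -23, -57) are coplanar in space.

With P as base: PQ = (259, 210, 12), PR = (-616, -700, -422), PS = (-92, -170, -193).
PR × PS = (63360, -80064, 40320).
PQ · (PR × PS) = 80640.
Since 80640 ≠ 0, the four points are not coplanar.

No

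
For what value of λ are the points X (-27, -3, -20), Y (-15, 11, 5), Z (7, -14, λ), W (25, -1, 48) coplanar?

16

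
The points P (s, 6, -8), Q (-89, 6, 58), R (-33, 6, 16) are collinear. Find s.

-1

Direction QR = (56, 0, -42). From the z-coordinate of P, the parameter along the line is τ = (-8 − 58)/(-42) = 11/7.
Then s = (-89) + 11/7·(56) = -1.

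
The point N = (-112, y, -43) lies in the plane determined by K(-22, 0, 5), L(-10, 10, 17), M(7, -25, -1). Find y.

-16

The plane through K, L, M has equation 240x + 420y − 590z = -8230.
Substituting N: (420)y + (-1510) = -8230, so y = -16.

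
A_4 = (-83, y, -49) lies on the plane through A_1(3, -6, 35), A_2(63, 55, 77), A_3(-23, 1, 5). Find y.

-26

A normal to the plane is n = A_1A_2 × A_1A_3 = (-2124, 708, 2006).
A_4 lies in the plane iff n · A_1A_4 = 0.
This gives (708)y + (18408) = 0, so y = -26.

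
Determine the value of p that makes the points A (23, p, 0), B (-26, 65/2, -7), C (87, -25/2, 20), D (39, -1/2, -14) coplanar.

Coplanarity ⇔ det[AB; AC; AD] = 0.
Expanding, this is linear in p: (-2546)p + (29279) = 0.
So p = 23/2.

23/2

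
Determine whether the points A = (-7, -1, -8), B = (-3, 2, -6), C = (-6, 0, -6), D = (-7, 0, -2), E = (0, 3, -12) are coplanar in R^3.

The plane through A, B, C has normal n = AB × AC = (4, -6, 1) and equation n·P = -30.
Checking the remaining points: n·D = -30, n·E = -30.
All equal -30, so all 5 points lie in one plane.

Yes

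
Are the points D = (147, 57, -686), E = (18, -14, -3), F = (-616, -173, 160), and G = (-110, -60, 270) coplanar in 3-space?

No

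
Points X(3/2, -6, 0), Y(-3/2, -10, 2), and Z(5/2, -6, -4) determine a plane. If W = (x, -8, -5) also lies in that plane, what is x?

Coplanarity requires XY · (XZ × XW) = 0.
XY = (-3, -4, 2), XZ = (1, 0, -4); the triple product is linear in x with coefficient 16 and constant term -24.
Setting it to zero: x = 3/2.

3/2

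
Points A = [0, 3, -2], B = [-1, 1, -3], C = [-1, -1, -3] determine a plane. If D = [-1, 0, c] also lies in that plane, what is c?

The plane through A, B, C has equation −2x + 2z = -4.
Substituting D: (2)c + (2) = -4, so c = -3.

-3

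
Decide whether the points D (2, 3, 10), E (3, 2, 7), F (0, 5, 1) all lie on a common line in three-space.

DE = (1, -1, -3), DF = (-2, 2, -9).
Comparing components 2 and 3: (-1)(-9) − (-3)(2) = 15 ≠ 0, so DE and DF are not parallel and the points are not collinear.

No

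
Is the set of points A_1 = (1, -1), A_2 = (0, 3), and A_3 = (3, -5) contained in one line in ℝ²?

No

A_1A_2 = (-1, 4), A_1A_3 = (2, -4).
If collinear, A_1A_3 would be a scalar multiple of A_1A_2. But (-1)·(-4) ≠ (4)·(2) (difference -4), so they are not parallel; the points are not collinear.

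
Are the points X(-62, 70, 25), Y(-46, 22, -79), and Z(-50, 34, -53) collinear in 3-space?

Yes

XY = (16, -48, -104), XZ = (12, -36, -78).
XY × XZ = (0, 0, 0).
The cross product vanishes, so the three points are collinear.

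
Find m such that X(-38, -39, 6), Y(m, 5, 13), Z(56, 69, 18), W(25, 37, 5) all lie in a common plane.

The points are coplanar iff XY · (XZ × XW) = 0.
Expanding, this is linear in m: (-1020)m + (1020) = 0.
So m = 1.

1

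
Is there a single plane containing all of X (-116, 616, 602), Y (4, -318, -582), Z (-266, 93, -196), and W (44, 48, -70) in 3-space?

The four points are coplanar iff the 3×3 determinant with rows XY, XZ, XW is zero.
Rows: (120, -934, -1184), (-150, -523, -798), (160, -568, -672).
Expanding along the first row: (120)(-101808) − (-934)(228480) + (-1184)(168880) = 1229440.
Nonzero ⇒ not coplanar.

No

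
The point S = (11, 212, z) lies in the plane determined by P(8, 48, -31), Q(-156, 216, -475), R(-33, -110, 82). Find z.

Coplanarity requires PQ · (PR × PS) = 0.
PQ = (-164, 168, -444), PR = (-41, -158, 113); the triple product is linear in z with coefficient 32800 and constant term 6888000.
Setting it to zero: z = -210.

-210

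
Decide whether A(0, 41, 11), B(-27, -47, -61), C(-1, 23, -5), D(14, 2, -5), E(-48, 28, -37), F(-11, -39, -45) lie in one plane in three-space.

No

The plane through A, B, C has normal n = AB × AC = (112, -360, 398) and equation n·P = -10382.
Checking the remaining points: n·D = -1142, n·E = -30182, n·F = -5102.
Since n·D = -1142 ≠ -10382, D is off the plane and the points are not all coplanar.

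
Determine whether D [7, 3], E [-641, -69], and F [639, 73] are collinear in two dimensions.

No

DE = (-648, -72), DF = (632, 70).
If collinear, DF would be a scalar multiple of DE. But (-648)·(70) ≠ (-72)·(632) (difference 144), so they are not parallel; the points are not collinear.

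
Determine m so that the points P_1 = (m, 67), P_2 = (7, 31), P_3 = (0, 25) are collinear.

49

Collinearity: (P_1 − P_2) must be parallel to (P_3 − P_2) = (-7, -6).
Cross-multiplying the components: (m − 7)·(-6) = (36)·(-7).
Solving gives m = 49.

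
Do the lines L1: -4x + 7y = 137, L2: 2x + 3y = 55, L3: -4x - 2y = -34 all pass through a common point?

Yes

Intersecting L1 and L2: solving the 2×2 system gives (x, y) = (-1, 19).
Substitute into L3: (-4)(-1) + (-2)(19) = -34.
This equals -34, so (-1, 19) lies on all three lines and they are concurrent.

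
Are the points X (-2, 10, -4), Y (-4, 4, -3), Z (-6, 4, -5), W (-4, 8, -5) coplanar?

A normal to the plane through X, Y, Z is n = XY × XZ = (12, -6, -12).
The plane has equation n·P = -36. For W: n·W = -36.
Equal, so W lies in the plane and all four are coplanar.

Yes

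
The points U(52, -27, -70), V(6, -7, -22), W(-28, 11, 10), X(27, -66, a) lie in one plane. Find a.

The points are coplanar iff UV · (UW × UX) = 0.
Expanding, this is linear in a: (-148)a + (1480) = 0.
So a = 10.

10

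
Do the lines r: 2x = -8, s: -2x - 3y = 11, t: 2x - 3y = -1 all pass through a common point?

No

The three lines meet at one point iff the augmented coefficient matrix [aᵢ bᵢ cᵢ] has rank < 3, i.e. its determinant vanishes.
Here the determinant is -24.
Nonzero, so no common point exists.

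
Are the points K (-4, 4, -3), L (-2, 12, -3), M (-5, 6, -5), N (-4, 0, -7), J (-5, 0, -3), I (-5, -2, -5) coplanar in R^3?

No

The plane through K, L, M has normal n = KL × KM = (-16, 4, 12) and equation n·P = 44.
Checking the remaining points: n·N = -20, n·J = 44, n·I = 12.
Since n·N = -20 ≠ 44, N is off the plane and the points are not all coplanar.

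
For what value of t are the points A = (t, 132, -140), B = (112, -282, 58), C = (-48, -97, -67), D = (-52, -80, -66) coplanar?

-176

The points are coplanar iff AB · (AC × AD) = 0.
Expanding, this is linear in t: (-2310)t + (-406560) = 0.
So t = -176.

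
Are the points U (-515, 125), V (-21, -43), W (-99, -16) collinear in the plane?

UV = (494, -168), UW = (416, -141).
If collinear, UW would be a scalar multiple of UV. But (494)·(-141) ≠ (-168)·(416) (difference 234), so they are not parallel; the points are not collinear.

No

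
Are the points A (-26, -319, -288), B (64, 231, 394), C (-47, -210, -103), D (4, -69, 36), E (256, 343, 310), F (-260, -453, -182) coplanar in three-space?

Yes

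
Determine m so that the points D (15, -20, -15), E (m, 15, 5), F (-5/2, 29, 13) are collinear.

Direction DF = (-35/2, 49, 28). From the y-coordinate of E, the parameter along the line is τ = (15 − (-20))/49 = 5/7.
Then m = 15 + 5/7·(-35/2) = 5/2.

5/2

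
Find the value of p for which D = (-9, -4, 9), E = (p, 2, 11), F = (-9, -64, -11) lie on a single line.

-9

Direction DF = (0, -60, -20). From the y-coordinate of E, the parameter along the line is τ = (2 − (-4))/(-60) = -1/10.
Then p = (-9) + (-1/10)·(0) = -9.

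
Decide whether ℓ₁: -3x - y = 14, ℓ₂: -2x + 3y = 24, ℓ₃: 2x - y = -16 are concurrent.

Yes

Lines aᵢx + bᵢy = cᵢ with pairwise distinct directions are concurrent exactly when det[aᵢ bᵢ cᵢ] = 0.
Here the determinant is 0.
It vanishes, so the lines are concurrent at (-6, 4).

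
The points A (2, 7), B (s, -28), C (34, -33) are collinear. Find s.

30

Collinearity: (B − A) must be parallel to (C − A) = (32, -40).
Cross-multiplying the components: (s − 2)·(-40) = (-35)·(32).
Solving gives s = 30.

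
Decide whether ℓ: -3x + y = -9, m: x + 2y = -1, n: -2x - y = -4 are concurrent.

No

The three lines meet at one point iff the augmented coefficient matrix [aᵢ bᵢ cᵢ] has rank < 3, i.e. its determinant vanishes.
Here the determinant is 6.
Nonzero, so no common point exists.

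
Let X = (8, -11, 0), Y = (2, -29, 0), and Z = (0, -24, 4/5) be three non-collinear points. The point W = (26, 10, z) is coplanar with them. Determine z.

The plane through X, Y, Z has equation −(72/5)x + (24/5)y − 66z = -168.
Substituting W: (-66)z + (-1632/5) = -168, so z = -12/5.

-12/5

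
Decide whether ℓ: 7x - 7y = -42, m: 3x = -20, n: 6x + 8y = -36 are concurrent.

No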